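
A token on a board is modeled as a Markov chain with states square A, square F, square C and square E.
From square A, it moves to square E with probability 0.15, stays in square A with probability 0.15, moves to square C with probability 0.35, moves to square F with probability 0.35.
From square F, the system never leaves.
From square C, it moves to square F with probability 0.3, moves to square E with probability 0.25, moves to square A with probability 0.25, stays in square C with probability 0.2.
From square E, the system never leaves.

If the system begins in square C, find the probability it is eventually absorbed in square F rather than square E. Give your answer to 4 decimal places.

0.5781

Let h(s) be the probability of absorption at square F starting from transient state s. Then h(square F) = 1 and h(square E) = 0. By first-step analysis:
h(square A) = 0.15·h(square A) + 0.35·1 + 0.35·h(square C) + 0.15·0
h(square C) = 0.25·h(square A) + 0.3·1 + 0.2·h(square C) + 0.25·0
Solving: h(square A) = 0.6498, h(square C) = 0.5781.
Starting from square C, the probability is 0.5781.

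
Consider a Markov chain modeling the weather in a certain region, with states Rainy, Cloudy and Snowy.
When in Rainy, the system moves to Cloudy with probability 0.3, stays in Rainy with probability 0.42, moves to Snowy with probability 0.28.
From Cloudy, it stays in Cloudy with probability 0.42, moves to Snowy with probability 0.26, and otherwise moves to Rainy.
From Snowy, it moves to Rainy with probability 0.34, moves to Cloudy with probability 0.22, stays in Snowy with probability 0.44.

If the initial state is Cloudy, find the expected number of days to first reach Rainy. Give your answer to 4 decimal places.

Let t(s) be the expected number of days to first reach Rainy from state s, with t(Rainy) = 0. Conditioning on the first day:
t(Cloudy) = 1 + 0.42·t(Cloudy) + 0.26·t(Snowy)
t(Snowy) = 1 + 0.22·t(Cloudy) + 0.44·t(Snowy)
Solving: t(Cloudy) = 3.0643, t(Snowy) = 2.9895.
Expected days from Cloudy to Rainy: 3.0643.

3.0643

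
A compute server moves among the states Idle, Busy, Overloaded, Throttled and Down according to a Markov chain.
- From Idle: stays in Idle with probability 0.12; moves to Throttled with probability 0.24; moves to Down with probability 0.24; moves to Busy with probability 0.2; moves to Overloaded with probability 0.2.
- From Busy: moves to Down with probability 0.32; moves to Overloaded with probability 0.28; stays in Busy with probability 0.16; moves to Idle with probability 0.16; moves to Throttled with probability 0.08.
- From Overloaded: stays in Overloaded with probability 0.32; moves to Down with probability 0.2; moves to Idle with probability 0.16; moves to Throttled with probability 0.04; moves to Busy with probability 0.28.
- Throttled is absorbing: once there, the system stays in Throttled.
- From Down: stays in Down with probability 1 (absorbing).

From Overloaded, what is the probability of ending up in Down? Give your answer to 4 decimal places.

Let h(s) be the probability of absorption at Down starting from transient state s. Then h(Down) = 1 and h(Throttled) = 0. By first-step analysis:
h(Idle) = 0.12·h(Idle) + 0.2·h(Busy) + 0.2·h(Overloaded) + 0.24·0 + 0.24·1
h(Busy) = 0.16·h(Idle) + 0.16·h(Busy) + 0.28·h(Overloaded) + 0.08·0 + 0.32·1
h(Overloaded) = 0.16·h(Idle) + 0.28·h(Busy) + 0.32·h(Overloaded) + 0.04·0 + 0.2·1
Solving: h(Idle) = 0.6116, h(Busy) = 0.7458, h(Overloaded) = 0.7451.
Starting from Overloaded, the probability is 0.7451.

0.7451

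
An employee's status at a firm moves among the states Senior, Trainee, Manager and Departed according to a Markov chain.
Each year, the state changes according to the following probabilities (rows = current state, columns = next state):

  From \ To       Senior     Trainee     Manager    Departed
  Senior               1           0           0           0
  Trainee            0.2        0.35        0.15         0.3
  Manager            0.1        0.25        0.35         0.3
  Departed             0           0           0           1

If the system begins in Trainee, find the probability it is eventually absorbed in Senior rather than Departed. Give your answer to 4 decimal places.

0.3766

Let h(s) be the probability of absorption at Senior starting from transient state s. Then h(Senior) = 1 and h(Departed) = 0. By first-step analysis:
h(Trainee) = 0.2·1 + 0.35·h(Trainee) + 0.15·h(Manager) + 0.3·0
h(Manager) = 0.1·1 + 0.25·h(Trainee) + 0.35·h(Manager) + 0.3·0
Solving: h(Trainee) = 0.3766, h(Manager) = 0.2987.
Starting from Trainee, the probability is 0.3766.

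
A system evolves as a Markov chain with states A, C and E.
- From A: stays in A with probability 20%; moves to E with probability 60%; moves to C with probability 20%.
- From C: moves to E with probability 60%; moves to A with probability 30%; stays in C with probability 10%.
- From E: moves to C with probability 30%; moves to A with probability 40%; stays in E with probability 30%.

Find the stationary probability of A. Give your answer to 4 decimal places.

Let the stationary distribution be π with π = πP and π_1 + π_2 + π_3 = 1.
π_1 = 0.2·π_1 + 0.3·π_2 + 0.4·π_3
π_2 = 0.2·π_1 + 0.1·π_2 + 0.3·π_3
Solving with the normalization constraint gives π = (0.3147, 0.2238, 0.4615).
So the stationary probability of A is 0.3147.

0.3147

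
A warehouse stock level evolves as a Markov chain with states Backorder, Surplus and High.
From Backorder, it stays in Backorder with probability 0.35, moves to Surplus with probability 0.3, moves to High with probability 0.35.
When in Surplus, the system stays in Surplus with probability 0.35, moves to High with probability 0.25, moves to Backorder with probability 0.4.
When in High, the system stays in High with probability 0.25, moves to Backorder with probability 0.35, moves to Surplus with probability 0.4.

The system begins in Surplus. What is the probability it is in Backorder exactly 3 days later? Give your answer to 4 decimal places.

Propagate the distribution vector 3 days from Surplus.
After 0 days: (0.0000, 1.0000, 0.0000)
After 1 day: (0.4000, 0.3500, 0.2500)
After 2 days: (0.3675, 0.3425, 0.2900)
After 3 days: (0.3671, 0.3461, 0.2868)
P(in Backorder after 3 days) = 0.3671

0.3671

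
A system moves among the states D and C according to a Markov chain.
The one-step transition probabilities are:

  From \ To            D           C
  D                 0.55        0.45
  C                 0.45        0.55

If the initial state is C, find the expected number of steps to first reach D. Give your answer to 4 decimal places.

Let t(s) be the expected number of steps to first reach D from state s, with t(D) = 0. Conditioning on the first step:
t(C) = 1 + 0.55·t(C)
Solving: t(C) = 2.2222.
Expected steps from C to D: 2.2222.

2.2222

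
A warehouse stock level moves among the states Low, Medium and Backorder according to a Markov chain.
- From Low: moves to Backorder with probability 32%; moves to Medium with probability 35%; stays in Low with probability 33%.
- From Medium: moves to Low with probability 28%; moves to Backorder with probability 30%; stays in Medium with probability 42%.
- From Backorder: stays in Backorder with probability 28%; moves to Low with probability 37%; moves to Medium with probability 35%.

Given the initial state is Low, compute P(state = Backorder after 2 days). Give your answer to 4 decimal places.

Sum over the intermediate state after 1 day:
P = P(Low→Low)·P(Low→Backorder) + P(Low→Medium)·P(Medium→Backorder) + P(Low→Backorder)·P(Backorder→Backorder)
  = 0.33×0.32 + 0.35×0.3 + 0.32×0.28
  = 0.1056 + 0.1050 + 0.0896 = 0.3002

0.3002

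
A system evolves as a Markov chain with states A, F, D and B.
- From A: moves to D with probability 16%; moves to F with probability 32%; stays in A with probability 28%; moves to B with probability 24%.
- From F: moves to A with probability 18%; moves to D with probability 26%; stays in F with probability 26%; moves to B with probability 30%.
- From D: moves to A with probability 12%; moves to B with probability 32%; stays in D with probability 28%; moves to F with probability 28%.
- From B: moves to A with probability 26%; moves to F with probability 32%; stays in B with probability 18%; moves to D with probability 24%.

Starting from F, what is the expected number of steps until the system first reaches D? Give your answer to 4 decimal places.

Let t(s) be the expected number of steps to first reach D from state s, with t(D) = 0. Conditioning on the first step:
t(A) = 1 + 0.28·t(A) + 0.32·t(F) + 0.24·t(B)
t(F) = 1 + 0.18·t(A) + 0.26·t(F) + 0.3·t(B)
t(B) = 1 + 0.26·t(A) + 0.32·t(F) + 0.18·t(B)
Solving: t(A) = 4.7694, t(F) = 4.2991, t(B) = 4.4095.
Expected steps from F to D: 4.2991.

4.2991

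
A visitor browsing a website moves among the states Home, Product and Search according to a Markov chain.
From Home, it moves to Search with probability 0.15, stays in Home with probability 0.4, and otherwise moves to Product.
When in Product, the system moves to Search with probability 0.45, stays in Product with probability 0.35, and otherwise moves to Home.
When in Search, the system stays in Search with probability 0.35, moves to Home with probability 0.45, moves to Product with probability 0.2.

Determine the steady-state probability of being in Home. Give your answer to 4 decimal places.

0.3482

Let the stationary distribution be π with π = πP and π_1 + π_2 + π_3 = 1.
π_1 = 0.4·π_1 + 0.2·π_2 + 0.45·π_3
π_2 = 0.45·π_1 + 0.35·π_2 + 0.2·π_3
Solving with the normalization constraint gives π = (0.3482, 0.3377, 0.3141).
So the stationary probability of Home is 0.3482.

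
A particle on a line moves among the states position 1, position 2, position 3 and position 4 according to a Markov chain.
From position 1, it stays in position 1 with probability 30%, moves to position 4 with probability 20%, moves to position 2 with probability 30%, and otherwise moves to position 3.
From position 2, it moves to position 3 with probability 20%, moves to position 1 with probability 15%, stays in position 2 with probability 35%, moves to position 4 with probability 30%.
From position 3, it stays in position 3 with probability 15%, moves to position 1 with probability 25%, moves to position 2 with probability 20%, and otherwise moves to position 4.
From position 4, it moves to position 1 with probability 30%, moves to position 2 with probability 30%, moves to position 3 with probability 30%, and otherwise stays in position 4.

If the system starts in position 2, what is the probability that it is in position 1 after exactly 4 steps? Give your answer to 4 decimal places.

0.2454

Propagate the distribution vector 4 steps from position 2.
After 0 steps: (0.0000, 1.0000, 0.0000, 0.0000)
After 1 step: (0.1500, 0.3500, 0.2000, 0.3000)
After 2 steps: (0.2375, 0.2975, 0.2200, 0.2450)
After 3 steps: (0.2444, 0.2929, 0.2135, 0.2493)
After 4 steps: (0.2454, 0.2933, 0.2143, 0.2471)
P(in position 1 after 4 steps) = 0.2454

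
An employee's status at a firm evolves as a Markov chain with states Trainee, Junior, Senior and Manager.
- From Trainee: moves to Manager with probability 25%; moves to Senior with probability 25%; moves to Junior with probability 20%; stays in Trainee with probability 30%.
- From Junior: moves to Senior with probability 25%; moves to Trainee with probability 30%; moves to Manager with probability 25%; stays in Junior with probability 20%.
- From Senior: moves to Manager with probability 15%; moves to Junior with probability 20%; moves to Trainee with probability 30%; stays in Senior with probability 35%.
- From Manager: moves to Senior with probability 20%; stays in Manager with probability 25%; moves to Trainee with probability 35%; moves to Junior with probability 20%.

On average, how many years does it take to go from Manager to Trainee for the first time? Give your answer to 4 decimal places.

Let t(s) be the expected number of years to first reach Trainee from state s, with t(Trainee) = 0. Conditioning on the first year:
t(Junior) = 1 + 0.2·t(Junior) + 0.25·t(Senior) + 0.25·t(Manager)
t(Senior) = 1 + 0.2·t(Junior) + 0.35·t(Senior) + 0.15·t(Manager)
t(Manager) = 1 + 0.2·t(Junior) + 0.2·t(Senior) + 0.25·t(Manager)
Solving: t(Junior) = 3.2136, t(Senior) = 3.2316, t(Manager) = 3.0521.
Expected years from Manager to Trainee: 3.0521.

3.0521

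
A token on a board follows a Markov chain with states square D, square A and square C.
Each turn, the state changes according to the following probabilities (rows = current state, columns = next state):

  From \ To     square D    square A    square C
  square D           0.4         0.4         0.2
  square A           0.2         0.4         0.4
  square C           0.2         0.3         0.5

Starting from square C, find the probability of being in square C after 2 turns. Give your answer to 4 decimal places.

0.4100

Sum over the intermediate state after 1 turn:
P = P(square C→square D)·P(square D→square C) + P(square C→square A)·P(square A→square C) + P(square C→square C)·P(square C→square C)
  = 0.2×0.2 + 0.3×0.4 + 0.5×0.5
  = 0.0400 + 0.1200 + 0.2500 = 0.4100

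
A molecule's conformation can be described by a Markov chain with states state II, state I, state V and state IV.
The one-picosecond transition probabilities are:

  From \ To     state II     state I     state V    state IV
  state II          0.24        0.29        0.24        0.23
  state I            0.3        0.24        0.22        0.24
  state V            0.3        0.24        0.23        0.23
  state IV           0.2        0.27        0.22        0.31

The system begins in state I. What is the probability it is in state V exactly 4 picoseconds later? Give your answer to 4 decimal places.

0.2275

Propagate the distribution vector 4 picoseconds from state I.
After 0 picoseconds: (0.0000, 1.0000, 0.0000, 0.0000)
After 1 picosecond: (0.3000, 0.2400, 0.2200, 0.2400)
After 2 picoseconds: (0.2580, 0.2622, 0.2282, 0.2516)
After 3 picoseconds: (0.2594, 0.2604, 0.2274, 0.2528)
After 4 picoseconds: (0.2592, 0.2606, 0.2275, 0.2528)
P(in state V after 4 picoseconds) = 0.2275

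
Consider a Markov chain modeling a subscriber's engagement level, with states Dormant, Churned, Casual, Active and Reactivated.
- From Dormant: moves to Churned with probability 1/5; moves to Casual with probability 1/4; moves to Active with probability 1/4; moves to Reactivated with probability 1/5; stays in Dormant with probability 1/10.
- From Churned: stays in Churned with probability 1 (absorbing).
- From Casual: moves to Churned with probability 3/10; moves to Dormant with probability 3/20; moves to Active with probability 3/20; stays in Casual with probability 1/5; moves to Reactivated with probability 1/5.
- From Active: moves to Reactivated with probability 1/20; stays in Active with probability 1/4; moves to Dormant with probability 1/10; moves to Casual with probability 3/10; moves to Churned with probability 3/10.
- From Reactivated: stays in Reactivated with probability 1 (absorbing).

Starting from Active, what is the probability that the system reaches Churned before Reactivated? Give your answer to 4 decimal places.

0.7293

Let h(s) be the probability of absorption at Churned starting from transient state s. Then h(Churned) = 1 and h(Reactivated) = 0. By first-step analysis:
h(Dormant) = 0.1·h(Dormant) + 0.2·1 + 0.25·h(Casual) + 0.25·h(Active) + 0.2·0
h(Casual) = 0.15·h(Dormant) + 0.3·1 + 0.2·h(Casual) + 0.15·h(Active) + 0.2·0
h(Active) = 0.1·h(Dormant) + 0.3·1 + 0.3·h(Casual) + 0.25·h(Active) + 0.05·0
Solving: h(Dormant) = 0.5981, h(Casual) = 0.6239, h(Active) = 0.7293.
Starting from Active, the probability is 0.7293.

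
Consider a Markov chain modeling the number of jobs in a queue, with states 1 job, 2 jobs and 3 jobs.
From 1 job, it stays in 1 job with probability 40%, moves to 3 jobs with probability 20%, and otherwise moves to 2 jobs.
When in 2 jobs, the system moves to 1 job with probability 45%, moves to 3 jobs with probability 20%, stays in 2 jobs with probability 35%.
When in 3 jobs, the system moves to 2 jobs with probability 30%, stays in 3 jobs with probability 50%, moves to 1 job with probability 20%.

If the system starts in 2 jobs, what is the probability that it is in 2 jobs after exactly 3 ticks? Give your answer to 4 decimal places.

Propagate the distribution vector 3 ticks from 2 jobs.
After 0 ticks: (0.0000, 1.0000, 0.0000)
After 1 tick: (0.4500, 0.3500, 0.2000)
After 2 ticks: (0.3775, 0.3625, 0.2600)
After 3 ticks: (0.3661, 0.3559, 0.2780)
P(in 2 jobs after 3 ticks) = 0.3559

0.3559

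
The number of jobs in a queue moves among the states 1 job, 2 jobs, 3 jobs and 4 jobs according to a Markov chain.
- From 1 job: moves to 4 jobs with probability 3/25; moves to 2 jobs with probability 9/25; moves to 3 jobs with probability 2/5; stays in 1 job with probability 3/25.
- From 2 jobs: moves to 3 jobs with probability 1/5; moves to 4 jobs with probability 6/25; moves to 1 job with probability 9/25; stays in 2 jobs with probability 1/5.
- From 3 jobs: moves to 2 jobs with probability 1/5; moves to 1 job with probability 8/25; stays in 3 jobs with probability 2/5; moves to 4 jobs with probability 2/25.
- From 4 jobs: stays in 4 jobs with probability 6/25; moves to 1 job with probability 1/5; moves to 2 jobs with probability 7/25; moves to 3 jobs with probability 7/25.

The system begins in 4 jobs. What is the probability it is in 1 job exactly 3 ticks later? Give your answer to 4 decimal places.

Propagate the distribution vector 3 ticks from 4 jobs.
After 0 ticks: (0.0000, 0.0000, 0.0000, 1.0000)
After 1 tick: (0.2000, 0.2800, 0.2800, 0.2400)
After 2 ticks: (0.2624, 0.2512, 0.3152, 0.1712)
After 3 ticks: (0.2570, 0.2557, 0.3292, 0.1581)
P(in 1 job after 3 ticks) = 0.2570

0.2570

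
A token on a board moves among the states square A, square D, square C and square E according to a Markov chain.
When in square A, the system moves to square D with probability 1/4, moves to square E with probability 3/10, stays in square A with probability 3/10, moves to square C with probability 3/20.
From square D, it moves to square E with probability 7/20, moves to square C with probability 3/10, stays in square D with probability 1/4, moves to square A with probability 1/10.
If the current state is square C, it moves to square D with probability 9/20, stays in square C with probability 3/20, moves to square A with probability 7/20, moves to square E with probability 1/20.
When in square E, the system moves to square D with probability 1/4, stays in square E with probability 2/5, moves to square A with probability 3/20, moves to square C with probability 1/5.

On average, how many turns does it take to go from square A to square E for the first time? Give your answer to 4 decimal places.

Let t(s) be the expected number of turns to first reach square E from state s, with t(square E) = 0. Conditioning on the first turn:
t(square A) = 1 + 0.3·t(square A) + 0.25·t(square D) + 0.15·t(square C)
t(square D) = 1 + 0.1·t(square A) + 0.25·t(square D) + 0.3·t(square C)
t(square C) = 1 + 0.35·t(square A) + 0.45·t(square D) + 0.15·t(square C)
Solving: t(square A) = 3.7579, t(square D) = 3.7094, t(square C) = 4.6877.
Expected turns from square A to square E: 3.7579.

3.7579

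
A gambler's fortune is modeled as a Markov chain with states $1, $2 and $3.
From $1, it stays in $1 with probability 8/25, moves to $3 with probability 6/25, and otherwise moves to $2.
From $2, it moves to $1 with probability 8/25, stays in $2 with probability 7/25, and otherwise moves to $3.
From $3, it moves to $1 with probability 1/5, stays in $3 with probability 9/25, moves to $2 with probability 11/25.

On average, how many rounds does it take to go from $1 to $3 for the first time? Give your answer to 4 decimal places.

3.3257

Let t(s) be the expected number of rounds to first reach $3 from state s, with t($3) = 0. Conditioning on the first round:
t($1) = 1 + 0.32·t($1) + 0.44·t($2)
t($2) = 1 + 0.32·t($1) + 0.28·t($2)
Solving: t($1) = 3.3257, t($2) = 2.8670.
Expected rounds from $1 to $3: 3.3257.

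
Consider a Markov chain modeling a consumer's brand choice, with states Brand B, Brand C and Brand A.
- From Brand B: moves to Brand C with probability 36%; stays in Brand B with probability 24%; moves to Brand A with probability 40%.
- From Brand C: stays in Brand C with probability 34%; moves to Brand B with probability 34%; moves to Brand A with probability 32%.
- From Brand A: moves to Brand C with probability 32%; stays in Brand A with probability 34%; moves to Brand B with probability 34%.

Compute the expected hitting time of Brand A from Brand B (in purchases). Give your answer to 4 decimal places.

2.6899

Let t(s) be the expected number of purchases to first reach Brand A from state s, with t(Brand A) = 0. Conditioning on the first purchase:
t(Brand B) = 1 + 0.24·t(Brand B) + 0.36·t(Brand C)
t(Brand C) = 1 + 0.34·t(Brand B) + 0.34·t(Brand C)
Solving: t(Brand B) = 2.6899, t(Brand C) = 2.9008.
Expected purchases from Brand B to Brand A: 2.6899.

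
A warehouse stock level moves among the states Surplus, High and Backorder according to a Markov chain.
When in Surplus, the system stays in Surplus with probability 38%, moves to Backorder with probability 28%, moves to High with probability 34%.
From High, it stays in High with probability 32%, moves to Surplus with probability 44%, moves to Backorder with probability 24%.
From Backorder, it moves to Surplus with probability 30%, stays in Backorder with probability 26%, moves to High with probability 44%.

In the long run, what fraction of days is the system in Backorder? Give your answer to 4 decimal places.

Let the stationary distribution be π with π = πP and π_1 + π_2 + π_3 = 1.
π_1 = 0.38·π_1 + 0.44·π_2 + 0.3·π_3
π_2 = 0.34·π_1 + 0.32·π_2 + 0.44·π_3
Solving with the normalization constraint gives π = (0.3807, 0.3589, 0.2604).
So the stationary probability of Backorder is 0.2604.

0.2604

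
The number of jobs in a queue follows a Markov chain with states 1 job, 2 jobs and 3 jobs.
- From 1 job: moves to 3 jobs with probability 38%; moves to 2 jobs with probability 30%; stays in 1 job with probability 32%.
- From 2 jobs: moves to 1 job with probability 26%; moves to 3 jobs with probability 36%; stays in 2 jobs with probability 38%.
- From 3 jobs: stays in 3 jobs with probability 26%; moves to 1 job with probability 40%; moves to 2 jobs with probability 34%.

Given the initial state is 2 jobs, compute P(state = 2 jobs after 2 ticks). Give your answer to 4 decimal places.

0.3448

Sum over the intermediate state after 1 tick:
P = P(2 jobs→1 job)·P(1 job→2 jobs) + P(2 jobs→2 jobs)·P(2 jobs→2 jobs) + P(2 jobs→3 jobs)·P(3 jobs→2 jobs)
  = 0.26×0.3 + 0.38×0.38 + 0.36×0.34
  = 0.0780 + 0.1444 + 0.1224 = 0.3448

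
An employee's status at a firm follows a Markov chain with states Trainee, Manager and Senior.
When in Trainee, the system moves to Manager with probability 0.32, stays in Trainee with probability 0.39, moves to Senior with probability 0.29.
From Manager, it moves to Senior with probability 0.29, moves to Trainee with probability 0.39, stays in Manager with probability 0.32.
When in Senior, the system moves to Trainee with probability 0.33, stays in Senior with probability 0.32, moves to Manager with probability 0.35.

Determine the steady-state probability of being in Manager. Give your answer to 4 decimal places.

0.3290

Let the stationary distribution be π with π = πP and π_1 + π_2 + π_3 = 1.
π_1 = 0.39·π_1 + 0.39·π_2 + 0.33·π_3
π_2 = 0.32·π_1 + 0.32·π_2 + 0.35·π_3
Solving with the normalization constraint gives π = (0.3721, 0.3290, 0.2990).
So the stationary probability of Manager is 0.3290.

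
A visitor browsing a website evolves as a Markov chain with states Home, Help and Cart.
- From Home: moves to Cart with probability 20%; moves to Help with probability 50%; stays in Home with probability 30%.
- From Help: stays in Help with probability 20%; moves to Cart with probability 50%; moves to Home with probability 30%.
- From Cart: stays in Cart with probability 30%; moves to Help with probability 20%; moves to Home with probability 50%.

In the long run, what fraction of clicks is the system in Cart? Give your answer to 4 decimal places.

Let the stationary distribution be π with π = πP and π_1 + π_2 + π_3 = 1.
π_1 = 0.3·π_1 + 0.3·π_2 + 0.5·π_3
π_2 = 0.5·π_1 + 0.2·π_2 + 0.2·π_3
Solving with the normalization constraint gives π = (0.3651, 0.3095, 0.3254).
So the stationary probability of Cart is 0.3254.

0.3254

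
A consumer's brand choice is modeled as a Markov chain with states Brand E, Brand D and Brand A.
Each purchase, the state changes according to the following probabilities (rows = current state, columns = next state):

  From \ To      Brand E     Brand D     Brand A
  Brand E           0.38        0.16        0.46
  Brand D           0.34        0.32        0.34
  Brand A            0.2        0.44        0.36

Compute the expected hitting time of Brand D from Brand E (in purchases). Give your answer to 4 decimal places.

3.6089

Let t(s) be the expected number of purchases to first reach Brand D from state s, with t(Brand D) = 0. Conditioning on the first purchase:
t(Brand E) = 1 + 0.38·t(Brand E) + 0.46·t(Brand A)
t(Brand A) = 1 + 0.2·t(Brand E) + 0.36·t(Brand A)
Solving: t(Brand E) = 3.6089, t(Brand A) = 2.6903.
Expected purchases from Brand E to Brand D: 3.6089.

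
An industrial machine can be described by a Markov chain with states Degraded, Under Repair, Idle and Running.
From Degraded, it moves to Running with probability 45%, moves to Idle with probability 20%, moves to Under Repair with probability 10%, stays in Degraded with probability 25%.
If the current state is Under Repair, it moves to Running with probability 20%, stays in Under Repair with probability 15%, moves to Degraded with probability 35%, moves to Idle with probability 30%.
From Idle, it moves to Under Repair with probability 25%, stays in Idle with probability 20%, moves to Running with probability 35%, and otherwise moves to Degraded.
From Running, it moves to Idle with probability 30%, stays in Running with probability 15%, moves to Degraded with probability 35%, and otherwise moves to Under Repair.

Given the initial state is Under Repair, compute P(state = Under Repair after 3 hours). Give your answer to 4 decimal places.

Propagate the distribution vector 3 hours from Under Repair.
After 0 hours: (0.0000, 1.0000, 0.0000, 0.0000)
After 1 hour: (0.3500, 0.1500, 0.3000, 0.2000)
After 2 hours: (0.2700, 0.1725, 0.2350, 0.3225)
After 3 hours: (0.2878, 0.1761, 0.2495, 0.2866)
P(in Under Repair after 3 hours) = 0.1761

0.1761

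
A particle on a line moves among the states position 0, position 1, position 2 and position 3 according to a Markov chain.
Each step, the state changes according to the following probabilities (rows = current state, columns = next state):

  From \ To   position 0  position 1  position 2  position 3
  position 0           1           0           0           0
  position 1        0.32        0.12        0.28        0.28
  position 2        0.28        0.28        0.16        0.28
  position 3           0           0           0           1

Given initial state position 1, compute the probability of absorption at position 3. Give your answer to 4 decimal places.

Let h(s) be the probability of absorption at position 3 starting from transient state s. Then h(position 3) = 1 and h(position 0) = 0. By first-step analysis:
h(position 1) = 0.32·0 + 0.12·h(position 1) + 0.28·h(position 2) + 0.28·1
h(position 2) = 0.28·0 + 0.28·h(position 1) + 0.16·h(position 2) + 0.28·1
Solving: h(position 1) = 0.4746, h(position 2) = 0.4915.
Starting from position 1, the probability is 0.4746.

0.4746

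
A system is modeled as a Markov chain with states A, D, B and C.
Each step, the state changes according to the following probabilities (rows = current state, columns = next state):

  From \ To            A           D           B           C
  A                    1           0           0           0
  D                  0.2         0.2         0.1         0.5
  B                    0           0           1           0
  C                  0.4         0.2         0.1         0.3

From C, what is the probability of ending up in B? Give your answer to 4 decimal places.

0.2174

Let h(s) be the probability of absorption at B starting from transient state s. Then h(B) = 1 and h(A) = 0. By first-step analysis:
h(D) = 0.2·0 + 0.2·h(D) + 0.1·1 + 0.5·h(C)
h(C) = 0.4·0 + 0.2·h(D) + 0.1·1 + 0.3·h(C)
Solving: h(D) = 0.2609, h(C) = 0.2174.
Starting from C, the probability is 0.2174.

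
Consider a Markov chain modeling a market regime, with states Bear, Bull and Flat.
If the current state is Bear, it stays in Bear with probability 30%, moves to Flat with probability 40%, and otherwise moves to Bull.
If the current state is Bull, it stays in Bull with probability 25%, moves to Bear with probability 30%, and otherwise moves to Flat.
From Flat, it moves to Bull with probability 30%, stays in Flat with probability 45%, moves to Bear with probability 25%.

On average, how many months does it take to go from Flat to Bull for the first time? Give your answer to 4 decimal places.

3.3333

Let t(s) be the expected number of months to first reach Bull from state s, with t(Bull) = 0. Conditioning on the first month:
t(Bear) = 1 + 0.3·t(Bear) + 0.4·t(Flat)
t(Flat) = 1 + 0.25·t(Bear) + 0.45·t(Flat)
Solving: t(Bear) = 3.3333, t(Flat) = 3.3333.
Expected months from Flat to Bull: 3.3333.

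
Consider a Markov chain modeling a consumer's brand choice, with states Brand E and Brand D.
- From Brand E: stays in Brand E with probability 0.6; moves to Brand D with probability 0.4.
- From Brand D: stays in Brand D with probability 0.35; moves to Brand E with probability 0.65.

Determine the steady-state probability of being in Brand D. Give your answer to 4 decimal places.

Let the stationary distribution be π with π = πP and π_1 + π_2 = 1.
π_1 = 0.6·π_1 + 0.65·π_2
Solving with the normalization constraint gives π = (0.6190, 0.3810).
So the stationary probability of Brand D is 0.3810.

0.3810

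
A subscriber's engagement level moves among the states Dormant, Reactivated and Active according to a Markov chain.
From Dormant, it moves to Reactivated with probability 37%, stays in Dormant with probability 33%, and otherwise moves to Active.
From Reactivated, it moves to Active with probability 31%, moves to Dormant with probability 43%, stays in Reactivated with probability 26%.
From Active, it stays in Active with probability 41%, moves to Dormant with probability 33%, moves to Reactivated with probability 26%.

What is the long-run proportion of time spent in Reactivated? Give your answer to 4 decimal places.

Let the stationary distribution be π with π = πP and π_1 + π_2 + π_3 = 1.
π_1 = 0.33·π_1 + 0.43·π_2 + 0.33·π_3
π_2 = 0.37·π_1 + 0.26·π_2 + 0.26·π_3
Solving with the normalization constraint gives π = (0.3600, 0.2996, 0.3404).
So the stationary probability of Reactivated is 0.2996.

0.2996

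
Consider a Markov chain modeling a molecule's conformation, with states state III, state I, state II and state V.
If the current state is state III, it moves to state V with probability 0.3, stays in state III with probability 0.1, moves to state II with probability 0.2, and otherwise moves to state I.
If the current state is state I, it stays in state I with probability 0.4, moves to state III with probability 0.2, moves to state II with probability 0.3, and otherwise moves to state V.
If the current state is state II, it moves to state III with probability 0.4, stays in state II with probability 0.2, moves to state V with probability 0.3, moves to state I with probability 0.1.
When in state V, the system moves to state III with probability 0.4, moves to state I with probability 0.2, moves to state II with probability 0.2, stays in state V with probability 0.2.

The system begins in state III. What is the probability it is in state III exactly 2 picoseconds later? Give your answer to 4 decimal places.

Propagate the distribution vector 2 picoseconds from state III.
After 0 picoseconds: (1.0000, 0.0000, 0.0000, 0.0000)
After 1 picosecond: (0.1000, 0.4000, 0.2000, 0.3000)
After 2 picoseconds: (0.2900, 0.2800, 0.2400, 0.1900)
P(in state III after 2 picoseconds) = 0.2900

0.2900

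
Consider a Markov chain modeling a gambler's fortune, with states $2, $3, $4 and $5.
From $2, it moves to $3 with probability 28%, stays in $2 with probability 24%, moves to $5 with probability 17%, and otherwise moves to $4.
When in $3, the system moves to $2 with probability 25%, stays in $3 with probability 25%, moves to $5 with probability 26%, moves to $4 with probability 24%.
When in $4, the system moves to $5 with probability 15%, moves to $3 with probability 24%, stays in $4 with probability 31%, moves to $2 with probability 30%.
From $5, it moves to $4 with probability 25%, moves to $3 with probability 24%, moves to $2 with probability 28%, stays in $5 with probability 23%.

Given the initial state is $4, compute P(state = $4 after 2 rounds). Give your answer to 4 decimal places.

Propagate the distribution vector 2 rounds from $4.
After 0 rounds: (0.0000, 0.0000, 1.0000, 0.0000)
After 1 round: (0.3000, 0.2400, 0.3100, 0.1500)
After 2 rounds: (0.2670, 0.2544, 0.2842, 0.1944)
P(in $4 after 2 rounds) = 0.2842

0.2842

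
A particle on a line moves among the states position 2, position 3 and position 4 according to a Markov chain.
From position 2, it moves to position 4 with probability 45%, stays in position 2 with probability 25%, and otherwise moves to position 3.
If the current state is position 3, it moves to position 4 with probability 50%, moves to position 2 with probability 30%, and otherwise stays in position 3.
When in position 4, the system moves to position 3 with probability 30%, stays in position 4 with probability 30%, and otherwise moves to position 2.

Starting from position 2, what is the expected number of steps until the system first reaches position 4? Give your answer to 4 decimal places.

2.1569

Let t(s) be the expected number of steps to first reach position 4 from state s, with t(position 4) = 0. Conditioning on the first step:
t(position 2) = 1 + 0.25·t(position 2) + 0.3·t(position 3)
t(position 3) = 1 + 0.3·t(position 2) + 0.2·t(position 3)
Solving: t(position 2) = 2.1569, t(position 3) = 2.0588.
Expected steps from position 2 to position 4: 2.1569.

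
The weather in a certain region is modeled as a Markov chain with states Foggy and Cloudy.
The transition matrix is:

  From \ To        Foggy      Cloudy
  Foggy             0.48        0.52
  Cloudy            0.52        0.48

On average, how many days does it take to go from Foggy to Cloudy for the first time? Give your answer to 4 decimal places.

Let t(s) be the expected number of days to first reach Cloudy from state s, with t(Cloudy) = 0. Conditioning on the first day:
t(Foggy) = 1 + 0.48·t(Foggy)
Solving: t(Foggy) = 1.9231.
Expected days from Foggy to Cloudy: 1.9231.

1.9231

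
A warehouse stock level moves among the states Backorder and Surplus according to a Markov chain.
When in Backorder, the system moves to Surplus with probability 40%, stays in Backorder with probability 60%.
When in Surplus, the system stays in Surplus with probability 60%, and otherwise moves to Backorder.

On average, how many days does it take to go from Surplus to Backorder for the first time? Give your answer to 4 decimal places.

Let t(s) be the expected number of days to first reach Backorder from state s, with t(Backorder) = 0. Conditioning on the first day:
t(Surplus) = 1 + 0.6·t(Surplus)
Solving: t(Surplus) = 2.5000.
Expected days from Surplus to Backorder: 2.5000.

2.5000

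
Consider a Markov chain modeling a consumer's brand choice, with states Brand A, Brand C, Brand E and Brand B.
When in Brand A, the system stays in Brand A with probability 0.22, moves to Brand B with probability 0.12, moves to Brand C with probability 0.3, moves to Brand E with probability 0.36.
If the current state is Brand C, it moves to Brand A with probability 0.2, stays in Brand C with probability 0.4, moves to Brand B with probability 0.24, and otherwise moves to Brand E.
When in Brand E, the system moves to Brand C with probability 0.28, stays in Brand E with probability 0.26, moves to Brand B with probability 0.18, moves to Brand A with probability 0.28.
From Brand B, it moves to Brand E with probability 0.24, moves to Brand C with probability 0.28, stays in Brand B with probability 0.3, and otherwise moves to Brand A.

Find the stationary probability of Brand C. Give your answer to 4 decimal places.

Let the stationary distribution be π with π = πP and π_1 + π_2 + π_3 + π_4 = 1.
π_1 = 0.22·π_1 + 0.2·π_2 + 0.28·π_3 + 0.18·π_4
π_2 = 0.3·π_1 + 0.4·π_2 + 0.28·π_3 + 0.28·π_4
π_3 = 0.36·π_1 + 0.16·π_2 + 0.26·π_3 + 0.24·π_4
Solving with the normalization constraint gives π = (0.2198, 0.3232, 0.2454, 0.2116).
So the stationary probability of Brand C is 0.3232.

0.3232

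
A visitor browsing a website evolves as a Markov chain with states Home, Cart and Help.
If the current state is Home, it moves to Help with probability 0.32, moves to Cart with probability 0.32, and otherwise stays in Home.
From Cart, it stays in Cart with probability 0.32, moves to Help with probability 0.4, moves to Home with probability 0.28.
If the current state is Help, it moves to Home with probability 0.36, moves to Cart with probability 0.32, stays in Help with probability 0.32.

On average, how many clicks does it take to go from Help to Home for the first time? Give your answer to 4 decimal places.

2.9904

Let t(s) be the expected number of clicks to first reach Home from state s, with t(Home) = 0. Conditioning on the first click:
t(Cart) = 1 + 0.32·t(Cart) + 0.4·t(Help)
t(Help) = 1 + 0.32·t(Cart) + 0.32·t(Help)
Solving: t(Cart) = 3.2297, t(Help) = 2.9904.
Expected clicks from Help to Home: 2.9904.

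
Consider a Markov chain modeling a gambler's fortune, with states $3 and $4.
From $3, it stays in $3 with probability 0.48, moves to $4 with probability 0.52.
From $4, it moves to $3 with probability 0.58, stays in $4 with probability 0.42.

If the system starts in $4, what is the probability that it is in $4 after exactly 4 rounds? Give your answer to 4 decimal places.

Propagate the distribution vector 4 rounds from $4.
After 0 rounds: (0.0000, 1.0000)
After 1 round: (0.5800, 0.4200)
After 2 rounds: (0.5220, 0.4780)
After 3 rounds: (0.5278, 0.4722)
After 4 rounds: (0.5272, 0.4728)
P(in $4 after 4 rounds) = 0.4728

0.4728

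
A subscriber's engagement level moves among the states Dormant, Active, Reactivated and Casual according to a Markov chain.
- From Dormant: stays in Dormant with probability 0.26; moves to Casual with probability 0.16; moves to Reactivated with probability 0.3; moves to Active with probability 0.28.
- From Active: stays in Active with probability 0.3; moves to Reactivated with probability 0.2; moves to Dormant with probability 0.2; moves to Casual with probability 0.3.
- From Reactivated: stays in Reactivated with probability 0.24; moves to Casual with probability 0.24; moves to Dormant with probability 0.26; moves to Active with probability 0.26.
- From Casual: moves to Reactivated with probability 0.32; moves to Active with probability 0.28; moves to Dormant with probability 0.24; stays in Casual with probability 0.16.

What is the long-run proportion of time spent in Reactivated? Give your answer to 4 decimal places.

Let the stationary distribution be π with π = πP and π_1 + π_2 + π_3 + π_4 = 1.
π_1 = 0.26·π_1 + 0.2·π_2 + 0.26·π_3 + 0.24·π_4
π_2 = 0.28·π_1 + 0.3·π_2 + 0.26·π_3 + 0.28·π_4
π_3 = 0.3·π_1 + 0.2·π_2 + 0.24·π_3 + 0.32·π_4
Solving with the normalization constraint gives π = (0.2388, 0.2804, 0.2607, 0.2201).
So the stationary probability of Reactivated is 0.2607.

0.2607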